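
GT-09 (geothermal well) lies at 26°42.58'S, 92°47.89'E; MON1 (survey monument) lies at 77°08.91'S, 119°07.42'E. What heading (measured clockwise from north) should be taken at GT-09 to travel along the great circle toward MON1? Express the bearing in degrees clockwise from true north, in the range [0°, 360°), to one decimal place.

GT-09: φ = -26.70967°, λ = +92.79817°
MON1: φ = -77.14850°, λ = +119.12367°
Δλ = 26.3255°
y = sin Δλ · cos φ₂ = 0.098639
x = cos φ₁ sin φ₂ − sin φ₁ cos φ₂ cos Δλ = -0.781313
θ = atan2(y, x) = 172.8046° → 172.8046° (mod 360°)

172.8°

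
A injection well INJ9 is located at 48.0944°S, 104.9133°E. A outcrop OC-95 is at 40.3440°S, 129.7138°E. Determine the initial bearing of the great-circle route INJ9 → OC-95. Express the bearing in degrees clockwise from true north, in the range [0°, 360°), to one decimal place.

75.5°

Δλ = 24.8005°
y = sin Δλ · cos φ₂ = 0.319700
x = cos φ₁ sin φ₂ − sin φ₁ cos φ₂ cos Δλ = 0.082543
θ = atan2(y, x) = 75.5230° → 75.5230° (mod 360°)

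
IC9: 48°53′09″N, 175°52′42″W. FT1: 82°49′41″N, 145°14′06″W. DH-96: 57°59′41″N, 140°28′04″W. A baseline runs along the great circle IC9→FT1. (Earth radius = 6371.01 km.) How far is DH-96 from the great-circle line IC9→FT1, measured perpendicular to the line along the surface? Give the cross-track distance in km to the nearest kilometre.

1805 km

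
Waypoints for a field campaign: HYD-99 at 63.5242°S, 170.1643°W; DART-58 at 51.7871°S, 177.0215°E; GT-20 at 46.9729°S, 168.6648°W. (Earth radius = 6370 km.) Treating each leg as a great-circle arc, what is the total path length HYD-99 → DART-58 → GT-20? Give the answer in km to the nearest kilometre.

2668 km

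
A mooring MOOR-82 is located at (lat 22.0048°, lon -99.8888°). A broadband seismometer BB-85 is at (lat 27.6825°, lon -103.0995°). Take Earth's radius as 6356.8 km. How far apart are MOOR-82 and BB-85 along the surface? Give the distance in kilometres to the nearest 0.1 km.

707.9 km

Δφ = 5.6777°,  Δλ = -3.2107°
a = sin²(Δφ/2) + cos φ₁ cos φ₂ sin²(Δλ/2) = 0.003097
c = 2·arcsin(√a) = 0.111364 rad = 6.3807°
d = R·c = 6356.8 × 0.111364 = 707.9 km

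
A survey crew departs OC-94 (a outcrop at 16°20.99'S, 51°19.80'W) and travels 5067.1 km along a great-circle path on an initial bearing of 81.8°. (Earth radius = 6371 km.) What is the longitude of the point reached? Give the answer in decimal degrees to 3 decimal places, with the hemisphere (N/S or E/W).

6.070°W

OC-94: φ = -16.34983°, λ = -51.33000°
δ = d/R = 5067.1/6371 = 0.795338 rad
φ₂ = arcsin(sin φ₁ cos δ + cos φ₁ sin δ cos θ)
   = arcsin(-0.28150·0.70004 + 0.95956·0.71410·0.14263) = -5.70062°
λ₂ = λ₁ + atan2(sin θ sin δ cos φ₁, cos δ − sin φ₁ sin φ₂) = -6.06965°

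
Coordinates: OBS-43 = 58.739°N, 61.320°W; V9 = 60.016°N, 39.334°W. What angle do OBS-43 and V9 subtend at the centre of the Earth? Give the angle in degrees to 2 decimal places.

11.22°

Δφ = 1.2770°,  Δλ = 21.9860°
a = sin²(Δφ/2) + cos φ₁ cos φ₂ sin²(Δλ/2) = 0.009555
c = 2·arcsin(√a) = 0.195807 rad = 11.2189°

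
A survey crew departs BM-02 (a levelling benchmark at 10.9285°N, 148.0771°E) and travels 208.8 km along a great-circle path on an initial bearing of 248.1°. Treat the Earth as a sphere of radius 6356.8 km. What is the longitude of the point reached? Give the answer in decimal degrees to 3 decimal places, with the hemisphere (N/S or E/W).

δ = d/R = 208.8/6356.8 = 0.032847 rad
φ₂ = arcsin(sin φ₁ cos δ + cos φ₁ sin δ cos θ)
   = arcsin(0.18958·0.99946 + 0.98186·0.03284·-0.37299) = 10.22153°
λ₂ = λ₁ + atan2(sin θ sin δ cos φ₁, cos δ − sin φ₁ sin φ₂) = 146.30281°

146.303°E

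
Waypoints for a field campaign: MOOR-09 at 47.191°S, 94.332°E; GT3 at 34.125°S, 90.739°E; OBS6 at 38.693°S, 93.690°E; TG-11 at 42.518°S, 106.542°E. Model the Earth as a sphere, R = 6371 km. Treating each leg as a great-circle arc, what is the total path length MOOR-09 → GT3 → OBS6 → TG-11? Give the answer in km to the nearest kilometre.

MOOR-09→GT3: c = 0.232885 rad, d = 1483.71 km
GT3→OBS6: c = 0.089844 rad, d = 572.40 km
OBS6→TG-11: c = 0.182680 rad, d = 1163.85 km
Total = 1483.71 + 572.40 + 1163.85 = 3219.96 km

3220 km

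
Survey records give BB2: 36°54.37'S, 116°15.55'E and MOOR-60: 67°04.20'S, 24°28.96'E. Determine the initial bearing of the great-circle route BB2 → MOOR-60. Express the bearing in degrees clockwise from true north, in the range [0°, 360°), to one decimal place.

207.6°

BB2: φ = -36.90617°, λ = +116.25917°
MOOR-60: φ = -67.07000°, λ = +24.48267°
Δλ = -91.7765°
y = sin Δλ · cos φ₂ = -0.389419
x = cos φ₁ sin φ₂ − sin φ₁ cos φ₂ cos Δλ = -0.743688
θ = atan2(y, x) = -152.3620° → 207.6380° (mod 360°)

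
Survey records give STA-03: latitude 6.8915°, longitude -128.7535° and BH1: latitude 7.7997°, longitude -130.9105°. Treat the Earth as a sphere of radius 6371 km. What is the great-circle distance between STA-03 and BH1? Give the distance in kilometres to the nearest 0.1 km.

258.4 km

Δφ = 0.9082°,  Δλ = -2.1570°
a = sin²(Δφ/2) + cos φ₁ cos φ₂ sin²(Δλ/2) = 0.000411
c = 2·arcsin(√a) = 0.040563 rad = 2.3241°
d = R·c = 6371 × 0.040563 = 258.4 km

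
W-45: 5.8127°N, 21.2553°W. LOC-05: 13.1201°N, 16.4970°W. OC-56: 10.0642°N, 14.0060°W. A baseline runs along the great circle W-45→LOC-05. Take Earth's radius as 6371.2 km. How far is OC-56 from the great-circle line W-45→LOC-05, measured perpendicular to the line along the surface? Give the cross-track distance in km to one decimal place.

δ₁₃ = central angle W-45→OC-56 = 0.145606 rad  (haversine)
θ₁₃ = bearing W-45→OC-56 = 58.906°,  θ₁₂ = bearing W-45→LOC-05 = 32.353°
dₓₜ = R·arcsin(sin δ₁₃ · sin(θ₁₃ − θ₁₂)) = 6371.2·arcsin(0.14509·sin(26.553°)) = 413.528 km
|dₓₜ| = 413.528 km

413.5 km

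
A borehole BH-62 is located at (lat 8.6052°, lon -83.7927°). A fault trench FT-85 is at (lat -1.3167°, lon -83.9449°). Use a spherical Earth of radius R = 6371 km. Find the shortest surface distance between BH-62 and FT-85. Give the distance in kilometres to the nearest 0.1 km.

Δφ = -9.9219°,  Δλ = -0.1522°
a = sin²(Δφ/2) + cos φ₁ cos φ₂ sin²(Δλ/2) = 0.007480
c = 2·arcsin(√a) = 0.173190 rad = 9.9231°
d = R·c = 6371 × 0.173190 = 1103.4 km

1103.4 km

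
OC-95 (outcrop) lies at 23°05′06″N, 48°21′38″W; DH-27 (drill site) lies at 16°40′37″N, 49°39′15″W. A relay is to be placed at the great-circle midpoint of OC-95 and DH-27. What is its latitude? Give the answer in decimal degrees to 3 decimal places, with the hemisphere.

19.882°N

OC-95: φ = +23.08500°, λ = -48.36056°
DH-27: φ = +16.67694°, λ = -49.65417°
Bx = cos φ₂ cos Δλ = 0.957694,  By = cos φ₂ sin Δλ = -0.021626
φₘ = atan2(sin φ₁ + sin φ₂, √((cos φ₁ + Bx)² + By²)) = 19.88214°
λₘ = λ₁ + atan2(By, cos φ₁ + Bx) = -49.02046°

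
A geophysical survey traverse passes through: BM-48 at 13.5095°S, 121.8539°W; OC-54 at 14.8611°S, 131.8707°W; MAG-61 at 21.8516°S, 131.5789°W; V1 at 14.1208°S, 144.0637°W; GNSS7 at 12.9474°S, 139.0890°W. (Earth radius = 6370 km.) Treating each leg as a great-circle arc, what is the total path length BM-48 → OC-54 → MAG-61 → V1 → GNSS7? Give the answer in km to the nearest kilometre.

3995 km

BM-48→OC-54: c = 0.171112 rad, d = 1089.98 km
OC-54→MAG-61: c = 0.122103 rad, d = 777.79 km
MAG-61→V1: c = 0.247097 rad, d = 1574.01 km
V1→GNSS7: c = 0.086860 rad, d = 553.30 km
Total = 1089.98 + 777.79 + 1574.01 + 553.30 = 3995.08 km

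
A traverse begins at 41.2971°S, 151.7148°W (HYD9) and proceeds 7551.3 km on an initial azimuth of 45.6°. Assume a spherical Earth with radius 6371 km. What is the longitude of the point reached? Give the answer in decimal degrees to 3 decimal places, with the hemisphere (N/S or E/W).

δ = d/R = 7551.3/6371 = 1.185261 rad
φ₂ = arcsin(sin φ₁ cos δ + cos φ₁ sin δ cos θ)
   = arcsin(-0.65996·0.37605 + 0.75130·0.92660·0.69966) = 13.82094°
λ₂ = λ₁ + atan2(sin θ sin δ cos φ₁, cos δ − sin φ₁ sin φ₂) = -108.73287°

108.733°W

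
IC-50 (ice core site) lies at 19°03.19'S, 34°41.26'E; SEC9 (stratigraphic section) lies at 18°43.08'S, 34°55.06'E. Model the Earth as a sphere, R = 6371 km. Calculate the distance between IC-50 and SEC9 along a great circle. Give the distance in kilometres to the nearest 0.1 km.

IC-50: φ = -19.05317°, λ = +34.68767°
SEC9: φ = -18.71800°, λ = +34.91767°
Δφ = 0.3352°,  Δλ = 0.2300°
a = sin²(Δφ/2) + cos φ₁ cos φ₂ sin²(Δλ/2) = 0.000012
c = 2·arcsin(√a) = 0.006975 rad = 0.3996°
d = R·c = 6371 × 0.006975 = 44.4 km

44.4 km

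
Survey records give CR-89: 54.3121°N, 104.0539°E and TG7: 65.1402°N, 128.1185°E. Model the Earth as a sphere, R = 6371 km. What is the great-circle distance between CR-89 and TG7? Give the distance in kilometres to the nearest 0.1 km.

Δφ = 10.8281°,  Δλ = 24.0646°
a = sin²(Δφ/2) + cos φ₁ cos φ₂ sin²(Δλ/2) = 0.019560
c = 2·arcsin(√a) = 0.280635 rad = 16.0792°
d = R·c = 6371 × 0.280635 = 1787.9 km

1787.9 km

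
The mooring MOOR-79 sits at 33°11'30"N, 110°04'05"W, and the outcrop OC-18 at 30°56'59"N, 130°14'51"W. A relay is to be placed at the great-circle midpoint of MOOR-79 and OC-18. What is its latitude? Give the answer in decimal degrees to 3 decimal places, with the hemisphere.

32.474°N

MOOR-79: φ = +33.19167°, λ = -110.06806°
OC-18: φ = +30.94972°, λ = -130.24750°
Bx = cos φ₂ cos Δλ = 0.804976,  By = cos φ₂ sin Δλ = -0.295845
φₘ = atan2(sin φ₁ + sin φ₂, √((cos φ₁ + Bx)² + By²)) = 32.47379°
λₘ = λ₁ + atan2(By, cos φ₁ + Bx) = -120.28278°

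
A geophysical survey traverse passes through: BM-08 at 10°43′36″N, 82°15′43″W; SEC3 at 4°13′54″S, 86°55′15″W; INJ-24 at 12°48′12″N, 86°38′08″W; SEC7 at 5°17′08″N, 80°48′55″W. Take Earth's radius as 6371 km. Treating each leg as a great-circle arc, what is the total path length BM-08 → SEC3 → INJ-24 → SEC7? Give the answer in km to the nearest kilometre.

BM-08: φ = +10.72667°, λ = -82.26194°
SEC3: φ = -4.23167°, λ = -86.92083°
INJ-24: φ = +12.80333°, λ = -86.63556°
SEC7: φ = +5.28556°, λ = -80.81528°
BM-08→SEC3: c = 0.273334 rad, d = 1741.41 km
SEC3→INJ-24: c = 0.297358 rad, d = 1894.47 km
INJ-24→SEC7: c = 0.165119 rad, d = 1051.98 km
Total = 1741.41 + 1894.47 + 1051.98 = 4687.85 km

4688 km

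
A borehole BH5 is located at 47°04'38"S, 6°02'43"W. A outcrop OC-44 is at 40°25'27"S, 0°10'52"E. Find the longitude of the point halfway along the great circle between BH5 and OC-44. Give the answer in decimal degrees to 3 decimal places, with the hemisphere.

BH5: φ = -47.07722°, λ = -6.04528°
OC-44: φ = -40.42417°, λ = +0.18111°
Bx = cos φ₂ cos Δλ = 0.756774,  By = cos φ₂ sin Δλ = 0.082565
φₘ = atan2(sin φ₁ + sin φ₂, √((cos φ₁ + Bx)² + By²)) = -43.79283°
λₘ = λ₁ + atan2(By, cos φ₁ + Bx) = -2.75869°

2.759°W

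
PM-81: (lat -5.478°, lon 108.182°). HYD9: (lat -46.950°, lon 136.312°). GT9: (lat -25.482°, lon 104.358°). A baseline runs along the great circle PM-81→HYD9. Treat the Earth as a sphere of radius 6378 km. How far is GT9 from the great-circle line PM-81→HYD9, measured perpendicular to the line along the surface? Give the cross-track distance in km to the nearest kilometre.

δ₁₃ = central angle PM-81→GT9 = 0.354938 rad  (haversine)
θ₁₃ = bearing PM-81→GT9 = 189.976°,  θ₁₂ = bearing PM-81→HYD9 = 154.340°
dₓₜ = R·arcsin(sin δ₁₃ · sin(θ₁₃ − θ₁₂)) = 6378·arcsin(0.34753·sin(35.636°)) = 1300.418 km
|dₓₜ| = 1300.418 km

1300 km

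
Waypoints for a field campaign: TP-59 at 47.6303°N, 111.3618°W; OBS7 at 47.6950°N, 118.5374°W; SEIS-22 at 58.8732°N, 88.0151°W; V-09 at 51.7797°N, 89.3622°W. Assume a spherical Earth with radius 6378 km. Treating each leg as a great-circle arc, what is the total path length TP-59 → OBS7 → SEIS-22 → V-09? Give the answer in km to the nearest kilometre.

3683 km

TP-59→OBS7: c = 0.084324 rad, d = 537.82 km
OBS7→SEIS-22: c = 0.368646 rad, d = 2351.23 km
SEIS-22→V-09: c = 0.124519 rad, d = 794.18 km
Total = 537.82 + 2351.23 + 794.18 = 3683.23 km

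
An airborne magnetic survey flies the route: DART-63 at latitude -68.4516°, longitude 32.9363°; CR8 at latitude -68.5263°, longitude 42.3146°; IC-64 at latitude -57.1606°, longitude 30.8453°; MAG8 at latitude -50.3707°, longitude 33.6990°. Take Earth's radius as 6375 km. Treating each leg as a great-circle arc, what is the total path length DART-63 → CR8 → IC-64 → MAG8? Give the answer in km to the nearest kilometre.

2548 km

DART-63→CR8: c = 0.059975 rad, d = 382.34 km
CR8→IC-64: c = 0.217568 rad, d = 1387.00 km
IC-64→MAG8: c = 0.122080 rad, d = 778.26 km
Total = 382.34 + 1387.00 + 778.26 = 2547.60 km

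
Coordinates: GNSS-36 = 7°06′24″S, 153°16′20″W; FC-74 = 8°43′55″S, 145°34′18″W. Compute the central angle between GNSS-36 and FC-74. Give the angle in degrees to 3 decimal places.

7.798°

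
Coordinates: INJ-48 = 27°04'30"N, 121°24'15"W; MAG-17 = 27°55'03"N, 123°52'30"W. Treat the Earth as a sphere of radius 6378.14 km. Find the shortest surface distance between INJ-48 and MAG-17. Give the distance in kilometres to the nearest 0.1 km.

INJ-48: φ = +27.07500°, λ = -121.40417°
MAG-17: φ = +27.91750°, λ = -123.87500°
Δφ = 0.8425°,  Δλ = -2.4708°
a = sin²(Δφ/2) + cos φ₁ cos φ₂ sin²(Δλ/2) = 0.000420
c = 2·arcsin(√a) = 0.040981 rad = 2.3480°
d = R·c = 6378.14 × 0.040981 = 261.4 km

261.4 km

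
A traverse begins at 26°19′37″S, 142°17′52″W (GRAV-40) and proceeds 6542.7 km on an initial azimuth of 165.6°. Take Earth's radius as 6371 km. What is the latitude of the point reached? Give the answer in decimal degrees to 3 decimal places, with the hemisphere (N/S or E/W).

76.495°S

GRAV-40: φ = -26.32694°, λ = -142.29778°
δ = d/R = 6542.7/6371 = 1.026950 rad
φ₂ = arcsin(sin φ₁ cos δ + cos φ₁ sin δ cos θ)
   = arcsin(-0.44349·0.51743 + 0.89628·0.85572·-0.96858) = -76.49477°
λ₂ = λ₁ + atan2(sin θ sin δ cos φ₁, cos δ − sin φ₁ sin φ₂) = -76.61783°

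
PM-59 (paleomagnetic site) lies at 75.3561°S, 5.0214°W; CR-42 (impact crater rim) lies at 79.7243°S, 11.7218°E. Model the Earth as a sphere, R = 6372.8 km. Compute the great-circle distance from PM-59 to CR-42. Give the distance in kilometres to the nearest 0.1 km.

625.7 km

Δφ = -4.3682°,  Δλ = 16.7432°
a = sin²(Δφ/2) + cos φ₁ cos φ₂ sin²(Δλ/2) = 0.002408
c = 2·arcsin(√a) = 0.098189 rad = 5.6258°
d = R·c = 6372.8 × 0.098189 = 625.7 km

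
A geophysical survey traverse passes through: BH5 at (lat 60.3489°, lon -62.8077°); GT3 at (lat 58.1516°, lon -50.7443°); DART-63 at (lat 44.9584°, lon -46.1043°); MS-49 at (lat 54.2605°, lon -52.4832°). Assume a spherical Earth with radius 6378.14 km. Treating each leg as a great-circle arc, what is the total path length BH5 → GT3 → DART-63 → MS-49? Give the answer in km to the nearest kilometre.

3362 km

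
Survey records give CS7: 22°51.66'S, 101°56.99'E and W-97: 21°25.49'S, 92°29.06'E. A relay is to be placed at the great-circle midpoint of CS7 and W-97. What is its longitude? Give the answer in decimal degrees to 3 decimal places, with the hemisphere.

97.193°E

CS7: φ = -22.86100°, λ = +101.94983°
W-97: φ = -21.42483°, λ = +92.48433°
Bx = cos φ₂ cos Δλ = 0.918223,  By = cos φ₂ sin Δλ = -0.153090
φₘ = atan2(sin φ₁ + sin φ₂, √((cos φ₁ + Bx)² + By²)) = -22.21132°
λₘ = λ₁ + atan2(By, cos φ₁ + Bx) = 97.19289°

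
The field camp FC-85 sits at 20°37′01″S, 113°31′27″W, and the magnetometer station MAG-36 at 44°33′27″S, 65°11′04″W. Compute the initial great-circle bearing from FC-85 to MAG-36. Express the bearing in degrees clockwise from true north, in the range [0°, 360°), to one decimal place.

132.6°

FC-85: φ = -20.61694°, λ = -113.52417°
MAG-36: φ = -44.55750°, λ = -65.18444°
Δλ = 48.3397°
y = sin Δλ · cos φ₂ = 0.532343
x = cos φ₁ sin φ₂ − sin φ₁ cos φ₂ cos Δλ = -0.489913
θ = atan2(y, x) = 132.6232° → 132.6232° (mod 360°)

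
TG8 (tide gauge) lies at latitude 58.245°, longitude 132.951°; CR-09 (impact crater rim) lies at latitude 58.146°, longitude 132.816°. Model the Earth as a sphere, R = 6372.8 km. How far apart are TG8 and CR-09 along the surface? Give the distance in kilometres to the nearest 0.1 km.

13.6 km

Δφ = -0.0990°,  Δλ = -0.1350°
a = sin²(Δφ/2) + cos φ₁ cos φ₂ sin²(Δλ/2) = 0.000001
c = 2·arcsin(√a) = 0.002128 rad = 0.1219°
d = R·c = 6372.8 × 0.002128 = 13.6 km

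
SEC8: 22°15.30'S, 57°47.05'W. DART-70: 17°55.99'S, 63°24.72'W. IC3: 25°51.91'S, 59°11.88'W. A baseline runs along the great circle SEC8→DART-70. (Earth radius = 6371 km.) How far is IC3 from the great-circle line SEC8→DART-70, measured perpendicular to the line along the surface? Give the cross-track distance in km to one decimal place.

SEC8: φ = -22.25500°, λ = -57.78417°
DART-70: φ = -17.93317°, λ = -63.41200°
IC3: φ = -25.86517°, λ = -59.19800°
δ₁₃ = central angle SEC8→IC3 = 0.066915 rad  (haversine)
θ₁₃ = bearing SEC8→IC3 = 199.393°,  θ₁₂ = bearing SEC8→DART-70 = 308.276°
dₓₜ = R·arcsin(sin δ₁₃ · sin(θ₁₃ − θ₁₂)) = 6371·arcsin(0.06686·sin(-108.883°)) = -403.338 km
|dₓₜ| = 403.338 km

403.3 km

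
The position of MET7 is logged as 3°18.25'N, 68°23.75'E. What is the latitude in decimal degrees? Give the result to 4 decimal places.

3° + 18.25′/60 = 3 + 0.30417 = 3.3042°

3.3042°N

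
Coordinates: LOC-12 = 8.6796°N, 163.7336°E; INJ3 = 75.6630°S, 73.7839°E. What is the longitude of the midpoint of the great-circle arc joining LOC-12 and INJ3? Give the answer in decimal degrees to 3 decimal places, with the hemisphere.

Bx = cos φ₂ cos Δλ = 0.000217,  By = cos φ₂ sin Δλ = -0.247625
φₘ = atan2(sin φ₁ + sin φ₂, √((cos φ₁ + Bx)² + By²)) = -38.74561°
λₘ = λ₁ + atan2(By, cos φ₁ + Bx) = 149.67372°

149.674°E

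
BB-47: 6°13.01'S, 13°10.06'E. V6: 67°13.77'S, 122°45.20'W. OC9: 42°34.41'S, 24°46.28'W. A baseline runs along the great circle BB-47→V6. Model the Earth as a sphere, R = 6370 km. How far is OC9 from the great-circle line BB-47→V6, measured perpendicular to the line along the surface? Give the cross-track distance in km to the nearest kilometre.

BB-47: φ = -6.21683°, λ = +13.16767°
V6: φ = -67.22950°, λ = -122.75333°
OC9: φ = -42.57350°, λ = -24.77133°
δ₁₃ = central angle BB-47→OC9 = 0.862384 rad  (haversine)
θ₁₃ = bearing BB-47→OC9 = 216.599°,  θ₁₂ = bearing BB-47→V6 = 195.875°
dₓₜ = R·arcsin(sin δ₁₃ · sin(θ₁₃ − θ₁₂)) = 6370·arcsin(0.75940·sin(20.724°)) = 1733.076 km
|dₓₜ| = 1733.076 km

1733 km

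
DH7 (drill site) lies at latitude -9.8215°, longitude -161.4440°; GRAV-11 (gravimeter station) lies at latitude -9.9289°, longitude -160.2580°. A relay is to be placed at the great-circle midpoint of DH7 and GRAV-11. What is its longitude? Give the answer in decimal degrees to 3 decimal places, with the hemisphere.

160.851°W

Bx = cos φ₂ cos Δλ = 0.984811,  By = cos φ₂ sin Δλ = 0.020388
φₘ = atan2(sin φ₁ + sin φ₂, √((cos φ₁ + Bx)² + By²)) = -9.87572°
λₘ = λ₁ + atan2(By, cos φ₁ + Bx) = -160.85110°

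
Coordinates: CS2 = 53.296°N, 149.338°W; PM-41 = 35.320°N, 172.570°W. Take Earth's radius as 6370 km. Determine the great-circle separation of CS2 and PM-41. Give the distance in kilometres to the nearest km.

Δφ = -17.9760°,  Δλ = -23.2320°
a = sin²(Δφ/2) + cos φ₁ cos φ₂ sin²(Δλ/2) = 0.044178
c = 2·arcsin(√a) = 0.423531 rad = 24.2666°
d = R·c = 6370 × 0.423531 = 2697.9 km

2698 km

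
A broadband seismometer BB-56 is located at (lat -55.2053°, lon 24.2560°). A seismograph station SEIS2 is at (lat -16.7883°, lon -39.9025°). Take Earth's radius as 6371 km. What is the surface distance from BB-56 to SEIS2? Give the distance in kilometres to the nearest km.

Δφ = 38.4170°,  Δλ = -64.1585°
a = sin²(Δφ/2) + cos φ₁ cos φ₂ sin²(Δλ/2) = 0.262339
c = 2·arcsin(√a) = 1.075465 rad = 61.6196°
d = R·c = 6371 × 1.075465 = 6851.8 km

6852 km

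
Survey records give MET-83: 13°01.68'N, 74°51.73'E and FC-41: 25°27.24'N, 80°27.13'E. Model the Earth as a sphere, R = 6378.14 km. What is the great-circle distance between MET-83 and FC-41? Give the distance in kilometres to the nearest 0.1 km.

1502.2 km

MET-83: φ = +13.02800°, λ = +74.86217°
FC-41: φ = +25.45400°, λ = +80.45217°
Δφ = 12.4260°,  Δλ = 5.5900°
a = sin²(Δφ/2) + cos φ₁ cos φ₂ sin²(Δλ/2) = 0.013804
c = 2·arcsin(√a) = 0.235528 rad = 13.4948°
d = R·c = 6378.14 × 0.235528 = 1502.2 km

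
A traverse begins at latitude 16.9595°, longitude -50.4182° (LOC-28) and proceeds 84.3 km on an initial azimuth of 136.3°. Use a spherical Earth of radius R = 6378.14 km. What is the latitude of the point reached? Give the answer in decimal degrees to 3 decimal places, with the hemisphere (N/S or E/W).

16.411°N

δ = d/R = 84.3/6378.14 = 0.013217 rad
φ₂ = arcsin(sin φ₁ cos δ + cos φ₁ sin δ cos θ)
   = arcsin(0.29170·0.99991 + 0.95651·0.01322·-0.72297) = 16.41129°
λ₂ = λ₁ + atan2(sin θ sin δ cos φ₁, cos δ − sin φ₁ sin φ₂) = -49.87280°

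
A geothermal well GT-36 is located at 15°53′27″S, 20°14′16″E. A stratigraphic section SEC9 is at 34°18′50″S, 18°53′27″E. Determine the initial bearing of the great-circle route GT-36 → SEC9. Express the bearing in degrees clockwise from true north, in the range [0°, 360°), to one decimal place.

183.5°

GT-36: φ = -15.89083°, λ = +20.23778°
SEC9: φ = -34.31389°, λ = +18.89083°
Δλ = -1.3469°
y = sin Δλ · cos φ₂ = -0.019415
x = cos φ₁ sin φ₂ − sin φ₁ cos φ₂ cos Δλ = -0.316093
θ = atan2(y, x) = -176.4851° → 183.5149° (mod 360°)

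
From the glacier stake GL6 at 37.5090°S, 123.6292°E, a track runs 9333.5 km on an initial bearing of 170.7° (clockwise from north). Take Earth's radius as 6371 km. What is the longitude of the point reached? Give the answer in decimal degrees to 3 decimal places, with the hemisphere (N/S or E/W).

73.740°W

δ = d/R = 9333.5/6371 = 1.464998 rad
φ₂ = arcsin(sin φ₁ cos δ + cos φ₁ sin δ cos θ)
   = arcsin(-0.60889·0.10560 + 0.79326·0.99441·-0.98686) = -57.43198°
λ₂ = λ₁ + atan2(sin θ sin δ cos φ₁, cos δ − sin φ₁ sin φ₂) = -73.74029°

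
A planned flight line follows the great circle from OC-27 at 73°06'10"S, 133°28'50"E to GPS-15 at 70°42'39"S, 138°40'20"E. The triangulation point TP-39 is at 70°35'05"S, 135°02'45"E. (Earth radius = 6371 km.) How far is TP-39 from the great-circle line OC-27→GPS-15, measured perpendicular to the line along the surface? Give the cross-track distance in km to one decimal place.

OC-27: φ = -73.10278°, λ = +133.48056°
GPS-15: φ = -70.71083°, λ = +138.67222°
TP-39: φ = -70.58472°, λ = +135.04583°
δ₁₃ = central angle OC-27→TP-39 = 0.044761 rad  (haversine)
θ₁₃ = bearing OC-27→TP-39 = 11.708°,  θ₁₂ = bearing OC-27→GPS-15 = 36.471°
dₓₜ = R·arcsin(sin δ₁₃ · sin(θ₁₃ − θ₁₂)) = 6371·arcsin(0.04475·sin(-24.763°)) = -119.418 km
|dₓₜ| = 119.418 km

119.4 km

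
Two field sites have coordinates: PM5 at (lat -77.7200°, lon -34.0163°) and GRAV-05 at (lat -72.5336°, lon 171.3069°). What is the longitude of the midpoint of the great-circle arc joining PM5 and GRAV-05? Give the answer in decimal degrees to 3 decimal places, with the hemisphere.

Bx = cos φ₂ cos Δλ = -0.271305,  By = cos φ₂ sin Δλ = -0.128380
φₘ = atan2(sin φ₁ + sin φ₂, √((cos φ₁ + Bx)² + By²)) = -85.81996°
λₘ = λ₁ + atan2(By, cos φ₁ + Bx) = -148.55688°

148.557°W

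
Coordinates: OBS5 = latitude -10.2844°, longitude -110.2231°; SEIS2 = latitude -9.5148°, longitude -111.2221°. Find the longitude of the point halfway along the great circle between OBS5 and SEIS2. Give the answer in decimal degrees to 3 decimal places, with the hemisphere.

Bx = cos φ₂ cos Δλ = 0.986093,  By = cos φ₂ sin Δλ = -0.017195
φₘ = atan2(sin φ₁ + sin φ₂, √((cos φ₁ + Bx)² + By²)) = -9.89997°
λₘ = λ₁ + atan2(By, cos φ₁ + Bx) = -110.72319°

110.723°W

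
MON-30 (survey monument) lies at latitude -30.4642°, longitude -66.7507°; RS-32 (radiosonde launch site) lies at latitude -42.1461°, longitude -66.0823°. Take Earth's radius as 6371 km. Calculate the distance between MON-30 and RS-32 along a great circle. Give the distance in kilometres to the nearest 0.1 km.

1300.3 km

Δφ = -11.6819°,  Δλ = 0.6684°
a = sin²(Δφ/2) + cos φ₁ cos φ₂ sin²(Δλ/2) = 0.010378
c = 2·arcsin(√a) = 0.204102 rad = 11.6942°
d = R·c = 6371 × 0.204102 = 1300.3 km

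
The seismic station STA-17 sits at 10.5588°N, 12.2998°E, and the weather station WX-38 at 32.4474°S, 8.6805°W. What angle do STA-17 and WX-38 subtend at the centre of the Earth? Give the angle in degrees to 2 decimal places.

Δφ = -43.0062°,  Δλ = -20.9803°
a = sin²(Δφ/2) + cos φ₁ cos φ₂ sin²(Δλ/2) = 0.161860
c = 2·arcsin(√a) = 0.828094 rad = 47.4463°

47.45°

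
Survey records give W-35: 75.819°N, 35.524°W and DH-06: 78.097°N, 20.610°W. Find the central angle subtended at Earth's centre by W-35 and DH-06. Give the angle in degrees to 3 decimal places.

4.046°

Δφ = 2.2780°,  Δλ = 14.9140°
a = sin²(Δφ/2) + cos φ₁ cos φ₂ sin²(Δλ/2) = 0.001246
c = 2·arcsin(√a) = 0.070619 rad = 4.0461°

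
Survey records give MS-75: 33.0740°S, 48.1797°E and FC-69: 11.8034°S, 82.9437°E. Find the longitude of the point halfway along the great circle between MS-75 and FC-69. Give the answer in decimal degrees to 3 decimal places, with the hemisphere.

66.952°E

Bx = cos φ₂ cos Δλ = 0.804137,  By = cos φ₂ sin Δλ = 0.558141
φₘ = atan2(sin φ₁ + sin φ₂, √((cos φ₁ + Bx)² + By²)) = -23.39301°
λₘ = λ₁ + atan2(By, cos φ₁ + Bx) = 66.95228°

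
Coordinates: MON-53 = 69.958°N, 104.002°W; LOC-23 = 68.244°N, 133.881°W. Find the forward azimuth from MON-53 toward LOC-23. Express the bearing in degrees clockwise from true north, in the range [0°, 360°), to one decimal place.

275.1°

Δλ = -29.8790°
y = sin Δλ · cos φ₂ = -0.184649
x = cos φ₁ sin φ₂ − sin φ₁ cos φ₂ cos Δλ = 0.016374
θ = atan2(y, x) = -84.9326° → 275.0674° (mod 360°)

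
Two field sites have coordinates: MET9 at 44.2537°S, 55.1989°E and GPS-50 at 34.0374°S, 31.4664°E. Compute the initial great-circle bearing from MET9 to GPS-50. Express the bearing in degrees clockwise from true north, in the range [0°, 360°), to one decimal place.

291.1°

Δλ = -23.7325°
y = sin Δλ · cos φ₂ = -0.333513
x = cos φ₁ sin φ₂ − sin φ₁ cos φ₂ cos Δλ = 0.128462
θ = atan2(y, x) = -68.9344° → 291.0656° (mod 360°)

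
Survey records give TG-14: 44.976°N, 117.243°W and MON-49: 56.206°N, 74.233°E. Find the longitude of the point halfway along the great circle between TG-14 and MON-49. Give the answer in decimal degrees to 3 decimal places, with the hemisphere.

151.528°W

Bx = cos φ₂ cos Δλ = -0.545089,  By = cos φ₂ sin Δλ = -0.110662
φₘ = atan2(sin φ₁ + sin φ₂, √((cos φ₁ + Bx)² + By²)) = 82.72036°
λₘ = λ₁ + atan2(By, cos φ₁ + Bx) = -151.52824°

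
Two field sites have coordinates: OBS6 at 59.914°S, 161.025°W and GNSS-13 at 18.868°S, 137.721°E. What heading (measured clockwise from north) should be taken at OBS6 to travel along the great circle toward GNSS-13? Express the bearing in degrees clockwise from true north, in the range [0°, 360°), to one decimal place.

Δλ = -61.2540°
y = sin Δλ · cos φ₂ = -0.829649
x = cos φ₁ sin φ₂ − sin φ₁ cos φ₂ cos Δλ = 0.231659
θ = atan2(y, x) = -74.3989° → 285.6011° (mod 360°)

285.6°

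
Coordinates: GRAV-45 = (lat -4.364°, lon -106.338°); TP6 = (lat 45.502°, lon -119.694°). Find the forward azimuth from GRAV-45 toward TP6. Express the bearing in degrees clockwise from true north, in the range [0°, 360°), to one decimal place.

Δλ = -13.3560°
y = sin Δλ · cos φ₂ = -0.161905
x = cos φ₁ sin φ₂ − sin φ₁ cos φ₂ cos Δλ = 0.763097
θ = atan2(y, x) = -11.9787° → 348.0213° (mod 360°)

348.0°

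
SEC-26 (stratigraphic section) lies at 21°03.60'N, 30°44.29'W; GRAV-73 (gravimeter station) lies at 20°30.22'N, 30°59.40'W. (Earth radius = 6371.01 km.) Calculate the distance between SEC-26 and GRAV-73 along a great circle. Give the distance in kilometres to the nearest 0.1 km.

SEC-26: φ = +21.06000°, λ = -30.73817°
GRAV-73: φ = +20.50367°, λ = -30.99000°
Δφ = -0.5563°,  Δλ = -0.2518°
a = sin²(Δφ/2) + cos φ₁ cos φ₂ sin²(Δλ/2) = 0.000028
c = 2·arcsin(√a) = 0.010544 rad = 0.6041°
d = R·c = 6371.01 × 0.010544 = 67.2 km

67.2 km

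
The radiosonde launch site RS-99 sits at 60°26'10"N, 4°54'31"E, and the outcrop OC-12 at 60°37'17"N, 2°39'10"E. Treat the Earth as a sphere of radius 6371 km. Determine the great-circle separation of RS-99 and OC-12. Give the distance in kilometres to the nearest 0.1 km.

125.1 km

RS-99: φ = +60.43611°, λ = +4.90861°
OC-12: φ = +60.62139°, λ = +2.65278°
Δφ = 0.1853°,  Δλ = -2.2558°
a = sin²(Δφ/2) + cos φ₁ cos φ₂ sin²(Δλ/2) = 0.000096
c = 2·arcsin(√a) = 0.019637 rad = 1.1251°
d = R·c = 6371 × 0.019637 = 125.1 km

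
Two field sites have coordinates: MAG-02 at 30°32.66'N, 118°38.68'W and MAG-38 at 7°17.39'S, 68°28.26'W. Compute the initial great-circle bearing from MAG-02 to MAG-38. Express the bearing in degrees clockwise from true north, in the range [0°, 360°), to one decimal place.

119.6°

MAG-02: φ = +30.54433°, λ = -118.64467°
MAG-38: φ = -7.28983°, λ = -68.47100°
Δλ = 50.1737°
y = sin Δλ · cos φ₂ = 0.761782
x = cos φ₁ sin φ₂ − sin φ₁ cos φ₂ cos Δλ = -0.432136
θ = atan2(y, x) = 119.5650° → 119.5650° (mod 360°)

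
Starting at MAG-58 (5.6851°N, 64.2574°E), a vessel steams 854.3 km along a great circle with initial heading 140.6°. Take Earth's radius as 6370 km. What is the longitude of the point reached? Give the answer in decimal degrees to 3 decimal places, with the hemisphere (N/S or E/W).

δ = d/R = 854.3/6370 = 0.134113 rad
φ₂ = arcsin(sin φ₁ cos δ + cos φ₁ sin δ cos θ)
   = arcsin(0.09906·0.99102 + 0.99508·0.13371·-0.77273) = -0.26606°
λ₂ = λ₁ + atan2(sin θ sin δ cos φ₁, cos δ − sin φ₁ sin φ₂) = 69.12604°

69.126°E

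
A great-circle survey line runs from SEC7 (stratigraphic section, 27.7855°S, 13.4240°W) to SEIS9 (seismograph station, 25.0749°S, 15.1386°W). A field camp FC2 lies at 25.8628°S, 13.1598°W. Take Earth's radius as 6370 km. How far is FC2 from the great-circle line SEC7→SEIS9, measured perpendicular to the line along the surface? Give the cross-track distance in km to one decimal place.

129.5 km

δ₁₃ = central angle SEC7→FC2 = 0.033809 rad  (haversine)
θ₁₃ = bearing SEC7→FC2 = 7.051°,  θ₁₂ = bearing SEC7→SEIS9 = 330.085°
dₓₜ = R·arcsin(sin δ₁₃ · sin(θ₁₃ − θ₁₂)) = 6370·arcsin(0.03380·sin(-323.034°)) = 129.489 km
|dₓₜ| = 129.489 km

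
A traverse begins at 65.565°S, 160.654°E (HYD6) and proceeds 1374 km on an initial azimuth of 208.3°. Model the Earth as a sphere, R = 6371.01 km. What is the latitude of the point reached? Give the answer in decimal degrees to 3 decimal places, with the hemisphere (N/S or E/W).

75.303°S

δ = d/R = 1374/6371.01 = 0.215664 rad
φ₂ = arcsin(sin φ₁ cos δ + cos φ₁ sin δ cos θ)
   = arcsin(-0.91043·0.97683 + 0.41366·0.21400·-0.88048) = -75.30322°
λ₂ = λ₁ + atan2(sin θ sin δ cos φ₁, cos δ − sin φ₁ sin φ₂) = 137.08277°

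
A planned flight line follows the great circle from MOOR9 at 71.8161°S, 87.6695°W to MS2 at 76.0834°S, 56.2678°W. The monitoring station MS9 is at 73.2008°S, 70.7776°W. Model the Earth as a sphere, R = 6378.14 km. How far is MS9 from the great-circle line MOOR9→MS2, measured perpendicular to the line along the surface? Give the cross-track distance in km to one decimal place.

δ₁₃ = central angle MOOR9→MS9 = 0.091503 rad  (haversine)
θ₁₃ = bearing MOOR9→MS9 = 113.211°,  θ₁₂ = bearing MOOR9→MS2 = 130.724°
dₓₜ = R·arcsin(sin δ₁₃ · sin(θ₁₃ − θ₁₂)) = 6378.14·arcsin(0.09137·sin(-17.513°)) = -175.398 km
|dₓₜ| = 175.398 km

175.4 km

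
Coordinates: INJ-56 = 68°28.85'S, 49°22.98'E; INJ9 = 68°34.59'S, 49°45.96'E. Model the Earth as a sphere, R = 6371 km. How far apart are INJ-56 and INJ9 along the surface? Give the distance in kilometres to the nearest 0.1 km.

INJ-56: φ = -68.48083°, λ = +49.38300°
INJ9: φ = -68.57650°, λ = +49.76600°
Δφ = -0.0957°,  Δλ = 0.3830°
a = sin²(Δφ/2) + cos φ₁ cos φ₂ sin²(Δλ/2) = 0.000002
c = 2·arcsin(√a) = 0.002962 rad = 0.1697°
d = R·c = 6371 × 0.002962 = 18.9 km

18.9 km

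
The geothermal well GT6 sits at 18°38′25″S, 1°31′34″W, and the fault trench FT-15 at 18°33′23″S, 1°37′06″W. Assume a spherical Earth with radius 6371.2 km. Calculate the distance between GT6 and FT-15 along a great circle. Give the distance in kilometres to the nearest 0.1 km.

13.5 km

GT6: φ = -18.64028°, λ = -1.52611°
FT-15: φ = -18.55639°, λ = -1.61833°
Δφ = 0.0839°,  Δλ = -0.0922°
a = sin²(Δφ/2) + cos φ₁ cos φ₂ sin²(Δλ/2) = 0.000001
c = 2·arcsin(√a) = 0.002114 rad = 0.1211°
d = R·c = 6371.2 × 0.002114 = 13.5 km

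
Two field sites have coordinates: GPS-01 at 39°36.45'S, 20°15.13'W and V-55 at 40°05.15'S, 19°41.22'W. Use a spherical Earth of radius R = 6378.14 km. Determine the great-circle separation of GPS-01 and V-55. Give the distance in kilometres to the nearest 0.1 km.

71.9 km

GPS-01: φ = -39.60750°, λ = -20.25217°
V-55: φ = -40.08583°, λ = -19.68700°
Δφ = -0.4783°,  Δλ = 0.5652°
a = sin²(Δφ/2) + cos φ₁ cos φ₂ sin²(Δλ/2) = 0.000032
c = 2·arcsin(√a) = 0.011272 rad = 0.6458°
d = R·c = 6378.14 × 0.011272 = 71.9 km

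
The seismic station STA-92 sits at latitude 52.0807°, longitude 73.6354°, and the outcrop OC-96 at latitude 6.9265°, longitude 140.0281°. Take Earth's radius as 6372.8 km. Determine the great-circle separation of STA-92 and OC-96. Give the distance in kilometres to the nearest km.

Δφ = -45.1542°,  Δλ = 66.3927°
a = sin²(Δφ/2) + cos φ₁ cos φ₂ sin²(Δλ/2) = 0.330277
c = 2·arcsin(√a) = 1.224469 rad = 70.1569°
d = R·c = 6372.8 × 1.224469 = 7803.3 km

7803 km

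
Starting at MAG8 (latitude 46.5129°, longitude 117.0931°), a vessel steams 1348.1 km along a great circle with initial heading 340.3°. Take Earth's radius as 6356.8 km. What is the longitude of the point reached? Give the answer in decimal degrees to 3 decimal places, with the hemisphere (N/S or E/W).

δ = d/R = 1348.1/6356.8 = 0.212072 rad
φ₂ = arcsin(sin φ₁ cos δ + cos φ₁ sin δ cos θ)
   = arcsin(0.72553·0.97760 + 0.68819·0.21049·0.94147) = 57.74182°
λ₂ = λ₁ + atan2(sin θ sin δ cos φ₁, cos δ − sin φ₁ sin φ₂) = 109.45368°

109.454°E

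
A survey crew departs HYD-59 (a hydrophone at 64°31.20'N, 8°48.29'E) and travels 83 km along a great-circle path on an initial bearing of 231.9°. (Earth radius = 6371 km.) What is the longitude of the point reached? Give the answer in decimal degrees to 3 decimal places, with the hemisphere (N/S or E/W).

7.462°E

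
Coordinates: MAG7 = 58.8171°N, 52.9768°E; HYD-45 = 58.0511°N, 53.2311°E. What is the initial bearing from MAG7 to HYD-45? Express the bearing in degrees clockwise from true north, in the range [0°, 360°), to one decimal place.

170.0°

Δλ = 0.2543°
y = sin Δλ · cos φ₂ = 0.002349
x = cos φ₁ sin φ₂ − sin φ₁ cos φ₂ cos Δλ = -0.013364
θ = atan2(y, x) = 170.0328° → 170.0328° (mod 360°)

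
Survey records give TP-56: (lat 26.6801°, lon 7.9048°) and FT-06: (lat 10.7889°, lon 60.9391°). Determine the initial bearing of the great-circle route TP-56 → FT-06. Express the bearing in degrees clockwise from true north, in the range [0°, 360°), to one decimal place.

Δλ = 53.0343°
y = sin Δλ · cos φ₂ = 0.784872
x = cos φ₁ sin φ₂ − sin φ₁ cos φ₂ cos Δλ = -0.097972
θ = atan2(y, x) = 97.1152° → 97.1152° (mod 360°)

97.1°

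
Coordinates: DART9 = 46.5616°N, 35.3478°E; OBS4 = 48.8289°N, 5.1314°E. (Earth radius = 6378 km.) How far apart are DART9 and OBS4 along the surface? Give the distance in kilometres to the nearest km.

Δφ = 2.2673°,  Δλ = -30.2164°
a = sin²(Δφ/2) + cos φ₁ cos φ₂ sin²(Δλ/2) = 0.031141
c = 2·arcsin(√a) = 0.354795 rad = 20.3283°
d = R·c = 6378 × 0.354795 = 2262.9 km

2263 km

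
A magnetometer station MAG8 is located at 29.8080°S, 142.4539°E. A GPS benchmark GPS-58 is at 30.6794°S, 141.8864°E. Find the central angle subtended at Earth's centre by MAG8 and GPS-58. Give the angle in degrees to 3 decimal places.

Δφ = -0.8714°,  Δλ = -0.5675°
a = sin²(Δφ/2) + cos φ₁ cos φ₂ sin²(Δλ/2) = 0.000076
c = 2·arcsin(√a) = 0.017451 rad = 0.9998°

1.000°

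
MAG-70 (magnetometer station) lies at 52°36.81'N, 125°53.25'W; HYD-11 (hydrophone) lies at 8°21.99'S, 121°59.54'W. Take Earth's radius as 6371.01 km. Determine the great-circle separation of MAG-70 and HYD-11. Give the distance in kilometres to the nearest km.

MAG-70: φ = +52.61350°, λ = -125.88750°
HYD-11: φ = -8.36650°, λ = -121.99233°
Δφ = -60.9800°,  Δλ = 3.8952°
a = sin²(Δφ/2) + cos φ₁ cos φ₂ sin²(Δλ/2) = 0.258136
c = 2·arcsin(√a) = 1.065888 rad = 61.0709°
d = R·c = 6371.01 × 1.065888 = 6790.8 km

6791 km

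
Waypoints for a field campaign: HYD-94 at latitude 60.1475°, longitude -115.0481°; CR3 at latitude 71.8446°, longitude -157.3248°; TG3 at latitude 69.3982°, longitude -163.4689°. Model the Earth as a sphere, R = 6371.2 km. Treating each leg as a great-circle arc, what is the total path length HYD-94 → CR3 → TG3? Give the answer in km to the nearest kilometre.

2593 km

HYD-94→CR3: c = 0.351400 rad, d = 2238.84 km
CR3→TG3: c = 0.055527 rad, d = 353.77 km
Total = 2238.84 + 353.77 = 2592.61 km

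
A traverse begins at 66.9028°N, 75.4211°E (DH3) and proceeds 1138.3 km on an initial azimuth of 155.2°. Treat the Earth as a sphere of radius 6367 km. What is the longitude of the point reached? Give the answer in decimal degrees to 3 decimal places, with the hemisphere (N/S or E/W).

δ = d/R = 1138.3/6367 = 0.178781 rad
φ₂ = arcsin(sin φ₁ cos δ + cos φ₁ sin δ cos θ)
   = arcsin(0.91984·0.98406 + 0.39229·0.17783·-0.90778) = 57.33616°
λ₂ = λ₁ + atan2(sin θ sin δ cos φ₁, cos δ − sin φ₁ sin φ₂) = 83.36518°

83.365°E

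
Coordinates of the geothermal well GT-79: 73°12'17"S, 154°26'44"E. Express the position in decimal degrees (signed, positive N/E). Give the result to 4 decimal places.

lat: 73.2047° S → -73.2047°
lon: 154.4456° E → +154.4456°

-73.2047°, +154.4456°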